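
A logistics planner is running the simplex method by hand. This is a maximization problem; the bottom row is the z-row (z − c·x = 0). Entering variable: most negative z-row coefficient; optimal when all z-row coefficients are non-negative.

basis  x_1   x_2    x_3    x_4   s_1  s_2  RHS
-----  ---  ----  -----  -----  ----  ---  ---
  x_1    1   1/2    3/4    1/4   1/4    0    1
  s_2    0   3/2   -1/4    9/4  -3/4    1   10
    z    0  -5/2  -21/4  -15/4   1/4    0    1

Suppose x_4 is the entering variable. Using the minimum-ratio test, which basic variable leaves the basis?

Column x_4 entries and ratios — x_1: 1/(1/4) = 4; s_2: 10/(9/4) = 40/9.
Smallest ratio is 4 in the row of x_1, so x_1 leaves.

x_1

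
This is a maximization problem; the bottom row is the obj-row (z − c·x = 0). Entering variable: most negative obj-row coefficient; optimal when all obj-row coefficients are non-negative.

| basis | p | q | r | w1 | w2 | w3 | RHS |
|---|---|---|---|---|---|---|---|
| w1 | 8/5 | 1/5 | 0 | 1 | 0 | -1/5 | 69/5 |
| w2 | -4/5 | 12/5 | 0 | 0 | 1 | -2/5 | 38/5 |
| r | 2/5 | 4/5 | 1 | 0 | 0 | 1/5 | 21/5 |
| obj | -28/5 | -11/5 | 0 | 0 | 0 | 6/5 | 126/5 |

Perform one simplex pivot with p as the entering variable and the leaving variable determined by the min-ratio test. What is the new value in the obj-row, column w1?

7/2

Ratio test on column p — row 1: (69/5)/(8/5) = 69/8; row 2: entry -4/5 ≤ 0; row 3: (21/5)/(2/5) = 21/2. Minimum is 69/8 at row 1 (w1 leaves); pivot element 8/5.
Divide row 1 by 8/5; eliminate column p from the other rows.
obj-row update in column w1: 0 − (-28/5)·(5/8) = 7/2.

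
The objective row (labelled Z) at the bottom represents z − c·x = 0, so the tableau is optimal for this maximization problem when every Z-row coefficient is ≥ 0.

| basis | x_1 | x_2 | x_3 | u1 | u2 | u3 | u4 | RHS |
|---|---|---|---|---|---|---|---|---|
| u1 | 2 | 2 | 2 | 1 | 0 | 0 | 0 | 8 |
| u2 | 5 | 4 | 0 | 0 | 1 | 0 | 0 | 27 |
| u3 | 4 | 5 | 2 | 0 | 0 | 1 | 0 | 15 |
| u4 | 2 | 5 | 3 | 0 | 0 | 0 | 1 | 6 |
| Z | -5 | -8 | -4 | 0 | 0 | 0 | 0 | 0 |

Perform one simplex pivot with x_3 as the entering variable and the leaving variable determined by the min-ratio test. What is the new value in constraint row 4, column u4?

1/3

Ratio test on column x_3 — row 1: 8/2 = 4; row 2: entry 0 ≤ 0; row 3: 15/2 = 15/2; row 4: 6/3 = 2. Minimum is 2 at row 4 (u4 leaves); pivot element 3.
Divide row 4 by 3; eliminate column x_3 from the other rows.
In the new row 4, the u4 entry is the old entry divided by the pivot: 1/3 = 1/3.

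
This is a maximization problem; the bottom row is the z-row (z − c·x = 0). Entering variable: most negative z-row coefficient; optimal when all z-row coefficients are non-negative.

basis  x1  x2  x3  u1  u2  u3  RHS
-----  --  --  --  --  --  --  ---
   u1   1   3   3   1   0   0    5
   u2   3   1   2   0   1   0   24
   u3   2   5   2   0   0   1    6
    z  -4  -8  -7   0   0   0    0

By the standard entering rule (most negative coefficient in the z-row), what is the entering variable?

x2

Negative z-row entries: x1: -4, x2: -8, x3: -7.
The most negative is -8 in column x2, so x2 enters.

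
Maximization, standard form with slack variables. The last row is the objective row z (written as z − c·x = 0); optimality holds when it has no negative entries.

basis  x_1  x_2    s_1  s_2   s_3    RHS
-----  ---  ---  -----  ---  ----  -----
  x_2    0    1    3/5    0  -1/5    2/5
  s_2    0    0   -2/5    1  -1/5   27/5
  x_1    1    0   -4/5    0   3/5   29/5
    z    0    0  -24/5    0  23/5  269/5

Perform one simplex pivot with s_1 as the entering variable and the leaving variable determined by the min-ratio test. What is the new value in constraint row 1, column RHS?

Ratio test on column s_1 — row 1: (2/5)/(3/5) = 2/3; row 2: entry -2/5 ≤ 0; row 3: entry -4/5 ≤ 0. Minimum is 2/3 at row 1 (x_2 leaves); pivot element 3/5.
Divide row 1 by 3/5; eliminate column s_1 from the other rows.
In the new row 1, the RHS entry is the old entry divided by the pivot: (2/5)/(3/5) = 2/3.

2/3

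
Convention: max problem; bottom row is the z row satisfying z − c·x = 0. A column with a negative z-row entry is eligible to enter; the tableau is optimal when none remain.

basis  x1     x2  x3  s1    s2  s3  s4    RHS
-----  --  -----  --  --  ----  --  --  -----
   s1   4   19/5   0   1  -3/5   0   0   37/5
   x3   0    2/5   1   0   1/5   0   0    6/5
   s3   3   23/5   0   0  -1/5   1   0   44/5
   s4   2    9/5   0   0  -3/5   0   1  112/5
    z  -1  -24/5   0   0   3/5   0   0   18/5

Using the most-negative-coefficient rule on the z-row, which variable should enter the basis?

x2

Negative z-row entries: x1: -1, x2: -24/5.
The most negative is -24/5 in column x2, so x2 enters.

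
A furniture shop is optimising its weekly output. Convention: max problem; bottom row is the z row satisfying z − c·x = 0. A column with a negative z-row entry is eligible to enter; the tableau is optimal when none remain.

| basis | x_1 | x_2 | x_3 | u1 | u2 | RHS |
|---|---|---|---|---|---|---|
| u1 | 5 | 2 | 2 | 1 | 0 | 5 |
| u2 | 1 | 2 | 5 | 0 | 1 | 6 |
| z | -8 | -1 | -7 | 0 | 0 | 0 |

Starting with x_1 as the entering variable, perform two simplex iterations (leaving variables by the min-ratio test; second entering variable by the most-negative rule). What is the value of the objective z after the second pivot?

279/23

Ratio test on column x_1 — row 1: 5/5 = 1; row 2: 6/1 = 6. Minimum is 1 at row 1 (u1 leaves); pivot element 5.
Pivot on row 1; the z-row RHS becomes 0 − (-8)·1 = 8.
Next entering variable (most negative z-row entry -19/5): x_3.
Ratio test on column x_3 — row 1: 1/(2/5) = 5/2; row 2: 5/(23/5) = 25/23. Minimum is 25/23 at row 2 (u2 leaves); pivot element 23/5.
After the second pivot the z-row RHS is 8 − (-19/5)·(25/23) = 279/23.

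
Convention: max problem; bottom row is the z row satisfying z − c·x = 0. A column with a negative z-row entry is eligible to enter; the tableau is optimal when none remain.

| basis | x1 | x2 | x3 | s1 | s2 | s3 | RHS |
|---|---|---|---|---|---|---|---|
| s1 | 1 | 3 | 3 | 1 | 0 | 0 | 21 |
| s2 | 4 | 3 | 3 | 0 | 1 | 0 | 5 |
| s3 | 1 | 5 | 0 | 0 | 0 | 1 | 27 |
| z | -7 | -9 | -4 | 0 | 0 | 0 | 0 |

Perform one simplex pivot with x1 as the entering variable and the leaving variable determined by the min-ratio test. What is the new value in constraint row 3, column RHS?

103/4

Ratio test on column x1 — row 1: 21/1 = 21; row 2: 5/4 = 5/4; row 3: 27/1 = 27. Minimum is 5/4 at row 2 (s2 leaves); pivot element 4.
Divide row 2 by 4; eliminate column x1 from the other rows.
Row 3 update in column RHS: 27 − 1·(5/4) = 103/4.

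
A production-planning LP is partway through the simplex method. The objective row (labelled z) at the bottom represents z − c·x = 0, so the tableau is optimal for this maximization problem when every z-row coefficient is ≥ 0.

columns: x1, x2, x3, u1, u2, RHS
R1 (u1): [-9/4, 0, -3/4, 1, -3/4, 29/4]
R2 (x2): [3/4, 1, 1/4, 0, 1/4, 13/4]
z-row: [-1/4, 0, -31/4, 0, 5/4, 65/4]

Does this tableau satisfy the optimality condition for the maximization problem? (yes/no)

The z-row has a negative entry -31/4 in column x3, so it is not optimal.

no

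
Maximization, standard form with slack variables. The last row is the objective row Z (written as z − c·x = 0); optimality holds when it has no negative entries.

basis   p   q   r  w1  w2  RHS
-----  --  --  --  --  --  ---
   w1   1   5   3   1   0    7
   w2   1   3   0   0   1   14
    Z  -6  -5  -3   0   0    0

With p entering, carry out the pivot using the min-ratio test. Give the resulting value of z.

42

Ratio test on column p — row 1: 7/1 = 7; row 2: 14/1 = 14. Minimum is 7 at row 1 (w1 leaves); pivot element 1.
Pivot on row 1; the Z-row RHS becomes 0 − (-6)·7 = 42.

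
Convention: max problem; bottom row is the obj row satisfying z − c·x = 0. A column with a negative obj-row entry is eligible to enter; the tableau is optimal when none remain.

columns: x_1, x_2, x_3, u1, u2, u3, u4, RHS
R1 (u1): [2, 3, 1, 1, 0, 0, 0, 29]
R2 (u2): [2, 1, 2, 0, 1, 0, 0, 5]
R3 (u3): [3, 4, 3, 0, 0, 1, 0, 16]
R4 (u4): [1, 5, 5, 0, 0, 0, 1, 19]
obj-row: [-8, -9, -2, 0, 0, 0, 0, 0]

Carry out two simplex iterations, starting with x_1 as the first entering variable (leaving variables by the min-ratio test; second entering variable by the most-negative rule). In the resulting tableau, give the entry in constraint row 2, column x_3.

Ratio test on column x_1 — row 1: 29/2 = 29/2; row 2: 5/2 = 5/2; row 3: 16/3 = 16/3; row 4: 19/1 = 19. Minimum is 5/2 at row 2 (u2 leaves); pivot element 2.
Divide row 2 by 2; eliminate column x_1 from the other rows.
Second iteration: most negative obj-row entry is -5 in column x_2, so x_2 enters.
Ratio test on column x_2 — row 1: 24/2 = 12; row 2: (5/2)/(1/2) = 5; row 3: (17/2)/(5/2) = 17/5; row 4: (33/2)/(9/2) = 11/3. Minimum is 17/5 at row 3 (u3 leaves); pivot element 5/2.
Divide row 3 by 5/2; eliminate column x_2 from the other rows.
After both pivots, the entry at constraint row 2, column x_3 is 1.

1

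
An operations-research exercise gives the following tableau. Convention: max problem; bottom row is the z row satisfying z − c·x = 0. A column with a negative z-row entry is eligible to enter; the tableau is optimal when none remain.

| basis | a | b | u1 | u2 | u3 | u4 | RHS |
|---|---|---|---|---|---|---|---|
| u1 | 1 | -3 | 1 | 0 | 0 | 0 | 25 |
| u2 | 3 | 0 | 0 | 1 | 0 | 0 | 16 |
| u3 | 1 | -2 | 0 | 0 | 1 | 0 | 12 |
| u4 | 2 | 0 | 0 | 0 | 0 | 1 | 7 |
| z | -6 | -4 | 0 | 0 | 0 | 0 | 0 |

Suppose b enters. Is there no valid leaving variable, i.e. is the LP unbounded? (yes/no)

yes

Every constraint-row entry in column b is ≤ 0, so increasing b is unbounded.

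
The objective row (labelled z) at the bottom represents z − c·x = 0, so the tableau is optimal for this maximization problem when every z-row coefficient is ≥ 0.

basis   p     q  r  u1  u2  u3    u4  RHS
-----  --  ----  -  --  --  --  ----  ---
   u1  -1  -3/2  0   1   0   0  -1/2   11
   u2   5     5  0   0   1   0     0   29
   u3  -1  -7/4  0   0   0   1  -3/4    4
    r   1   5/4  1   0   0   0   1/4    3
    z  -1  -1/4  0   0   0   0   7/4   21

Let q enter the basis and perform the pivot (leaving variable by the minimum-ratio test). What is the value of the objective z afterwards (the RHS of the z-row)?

Ratio test on column q — row 1: entry -3/2 ≤ 0; row 2: 29/5 = 29/5; row 3: entry -7/4 ≤ 0; row 4: 3/(5/4) = 12/5. Minimum is 12/5 at row 4 (r leaves); pivot element 5/4.
Pivot on row 4; the z-row RHS becomes 21 − (-1/4)·(12/5) = 108/5.

108/5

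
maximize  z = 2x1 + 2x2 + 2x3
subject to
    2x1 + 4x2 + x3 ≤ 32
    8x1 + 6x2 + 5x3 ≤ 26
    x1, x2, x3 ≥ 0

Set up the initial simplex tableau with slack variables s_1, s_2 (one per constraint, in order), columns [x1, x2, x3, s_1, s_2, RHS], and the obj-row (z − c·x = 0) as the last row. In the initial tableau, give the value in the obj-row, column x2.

-2

The obj-row carries the negated objective coefficients: the x2 entry is -2.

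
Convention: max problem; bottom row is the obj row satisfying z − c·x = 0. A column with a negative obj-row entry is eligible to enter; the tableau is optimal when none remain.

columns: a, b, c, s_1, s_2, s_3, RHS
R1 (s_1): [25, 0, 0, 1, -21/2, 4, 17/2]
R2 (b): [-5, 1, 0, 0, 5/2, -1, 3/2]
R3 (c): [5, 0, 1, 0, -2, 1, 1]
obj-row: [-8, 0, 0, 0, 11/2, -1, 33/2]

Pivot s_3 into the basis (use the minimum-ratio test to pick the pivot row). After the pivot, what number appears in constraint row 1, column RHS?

Ratio test on column s_3 — row 1: (17/2)/4 = 17/8; row 2: entry -1 ≤ 0; row 3: 1/1 = 1. Minimum is 1 at row 3 (c leaves); pivot element 1.
Divide row 3 by 1; eliminate column s_3 from the other rows.
Row 1 update in column RHS: 17/2 − 4·1 = 9/2.

9/2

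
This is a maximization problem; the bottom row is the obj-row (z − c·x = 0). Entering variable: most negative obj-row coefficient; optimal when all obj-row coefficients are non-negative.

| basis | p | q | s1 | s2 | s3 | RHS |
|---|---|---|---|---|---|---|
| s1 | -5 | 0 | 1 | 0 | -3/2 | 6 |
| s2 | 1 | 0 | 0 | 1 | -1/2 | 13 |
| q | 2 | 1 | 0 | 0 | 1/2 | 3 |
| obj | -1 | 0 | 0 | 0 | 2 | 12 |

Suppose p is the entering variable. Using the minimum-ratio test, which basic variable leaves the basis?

Column p entries and ratios — s1: -5 ≤ 0, skip; s2: 13/1 = 13; q: 3/2 = 3/2.
Smallest ratio is 3/2 in the row of q, so q leaves.

q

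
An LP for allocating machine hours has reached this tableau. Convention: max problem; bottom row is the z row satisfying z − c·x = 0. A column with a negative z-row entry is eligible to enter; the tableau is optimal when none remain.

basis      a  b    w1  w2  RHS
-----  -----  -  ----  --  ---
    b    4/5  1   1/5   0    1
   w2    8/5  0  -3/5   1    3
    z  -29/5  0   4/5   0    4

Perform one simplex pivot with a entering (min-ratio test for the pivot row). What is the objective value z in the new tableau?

Ratio test on column a — row 1: 1/(4/5) = 5/4; row 2: 3/(8/5) = 15/8. Minimum is 5/4 at row 1 (b leaves); pivot element 4/5.
Pivot on row 1; the z-row RHS becomes 4 − (-29/5)·(5/4) = 45/4.

45/4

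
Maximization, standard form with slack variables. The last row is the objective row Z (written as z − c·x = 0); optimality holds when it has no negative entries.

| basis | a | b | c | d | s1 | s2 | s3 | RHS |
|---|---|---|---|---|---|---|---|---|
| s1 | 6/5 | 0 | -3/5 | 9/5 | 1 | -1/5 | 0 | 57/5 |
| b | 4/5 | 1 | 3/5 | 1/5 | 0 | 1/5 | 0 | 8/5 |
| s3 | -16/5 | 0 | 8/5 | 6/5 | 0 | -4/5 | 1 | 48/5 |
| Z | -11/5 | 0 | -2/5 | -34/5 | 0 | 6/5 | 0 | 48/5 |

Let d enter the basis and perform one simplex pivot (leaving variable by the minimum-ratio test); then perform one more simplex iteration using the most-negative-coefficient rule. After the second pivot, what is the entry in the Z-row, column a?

Ratio test on column d — row 1: (57/5)/(9/5) = 19/3; row 2: (8/5)/(1/5) = 8; row 3: (48/5)/(6/5) = 8. Minimum is 19/3 at row 1 (s1 leaves); pivot element 9/5.
Divide row 1 by 9/5; eliminate column d from the other rows.
Second iteration: most negative Z-row entry is -8/3 in column c, so c enters.
Ratio test on column c — row 1: entry -1/3 ≤ 0; row 2: (1/3)/(2/3) = 1/2; row 3: 2/2 = 1. Minimum is 1/2 at row 2 (b leaves); pivot element 2/3.
Divide row 2 by 2/3; eliminate column c from the other rows.
After both pivots, the entry at the Z-row, column a is 5.

5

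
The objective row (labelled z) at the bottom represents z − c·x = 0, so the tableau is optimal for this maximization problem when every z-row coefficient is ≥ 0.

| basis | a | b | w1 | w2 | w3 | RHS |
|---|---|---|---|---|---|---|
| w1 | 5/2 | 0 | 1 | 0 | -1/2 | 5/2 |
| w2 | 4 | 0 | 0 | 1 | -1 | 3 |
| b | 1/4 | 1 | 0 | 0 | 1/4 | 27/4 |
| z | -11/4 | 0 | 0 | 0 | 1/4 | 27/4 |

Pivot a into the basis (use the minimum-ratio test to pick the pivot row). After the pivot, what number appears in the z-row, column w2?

Ratio test on column a — row 1: (5/2)/(5/2) = 1; row 2: 3/4 = 3/4; row 3: (27/4)/(1/4) = 27. Minimum is 3/4 at row 2 (w2 leaves); pivot element 4.
Divide row 2 by 4; eliminate column a from the other rows.
z-row update in column w2: 0 − (-11/4)·(1/4) = 11/16.

11/16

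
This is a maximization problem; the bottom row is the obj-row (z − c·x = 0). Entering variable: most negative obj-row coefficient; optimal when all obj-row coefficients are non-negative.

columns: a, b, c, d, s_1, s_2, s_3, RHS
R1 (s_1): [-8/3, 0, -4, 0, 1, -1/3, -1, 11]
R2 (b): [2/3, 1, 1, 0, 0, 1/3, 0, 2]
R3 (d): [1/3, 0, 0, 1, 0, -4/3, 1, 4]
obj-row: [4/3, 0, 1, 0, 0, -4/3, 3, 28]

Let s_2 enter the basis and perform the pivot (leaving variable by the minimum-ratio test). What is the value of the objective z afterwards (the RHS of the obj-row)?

36

Ratio test on column s_2 — row 1: entry -1/3 ≤ 0; row 2: 2/(1/3) = 6; row 3: entry -4/3 ≤ 0. Minimum is 6 at row 2 (b leaves); pivot element 1/3.
Pivot on row 2; the obj-row RHS becomes 28 − (-4/3)·6 = 36.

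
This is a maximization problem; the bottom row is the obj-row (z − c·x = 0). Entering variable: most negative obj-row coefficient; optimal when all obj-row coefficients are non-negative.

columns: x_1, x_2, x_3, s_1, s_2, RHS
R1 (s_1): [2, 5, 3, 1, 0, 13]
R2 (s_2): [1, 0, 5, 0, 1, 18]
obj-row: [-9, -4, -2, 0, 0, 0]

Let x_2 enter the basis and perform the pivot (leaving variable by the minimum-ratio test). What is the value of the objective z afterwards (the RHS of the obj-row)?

Ratio test on column x_2 — row 1: 13/5 = 13/5; row 2: entry 0 ≤ 0. Minimum is 13/5 at row 1 (s_1 leaves); pivot element 5.
Pivot on row 1; the obj-row RHS becomes 0 − (-4)·(13/5) = 52/5.

52/5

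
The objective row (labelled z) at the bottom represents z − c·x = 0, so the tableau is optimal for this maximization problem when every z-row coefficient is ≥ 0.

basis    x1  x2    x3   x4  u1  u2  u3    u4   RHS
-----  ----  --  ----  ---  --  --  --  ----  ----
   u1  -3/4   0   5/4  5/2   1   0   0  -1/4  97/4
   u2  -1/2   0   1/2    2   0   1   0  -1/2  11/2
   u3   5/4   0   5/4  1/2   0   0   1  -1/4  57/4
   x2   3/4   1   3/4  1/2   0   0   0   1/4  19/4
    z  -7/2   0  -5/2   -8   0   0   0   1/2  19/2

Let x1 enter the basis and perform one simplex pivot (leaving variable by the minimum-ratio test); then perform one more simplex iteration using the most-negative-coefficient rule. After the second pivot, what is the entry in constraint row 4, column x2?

8/7

Ratio test on column x1 — row 1: entry -3/4 ≤ 0; row 2: entry -1/2 ≤ 0; row 3: (57/4)/(5/4) = 57/5; row 4: (19/4)/(3/4) = 19/3. Minimum is 19/3 at row 4 (x2 leaves); pivot element 3/4.
Divide row 4 by 3/4; eliminate column x1 from the other rows.
Second iteration: most negative z-row entry is -17/3 in column x4, so x4 enters.
Ratio test on column x4 — row 1: 29/3 = 29/3; row 2: (26/3)/(7/3) = 26/7; row 3: entry -1/3 ≤ 0; row 4: (19/3)/(2/3) = 19/2. Minimum is 26/7 at row 2 (u2 leaves); pivot element 7/3.
Divide row 2 by 7/3; eliminate column x4 from the other rows.
After both pivots, the entry at constraint row 4, column x2 is 8/7.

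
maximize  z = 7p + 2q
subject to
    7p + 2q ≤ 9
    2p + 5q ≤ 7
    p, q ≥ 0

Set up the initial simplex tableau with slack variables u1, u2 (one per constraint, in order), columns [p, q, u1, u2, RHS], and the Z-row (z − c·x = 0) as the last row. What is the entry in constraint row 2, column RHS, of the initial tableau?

The RHS of constraint 2 is b_2 = 7.

7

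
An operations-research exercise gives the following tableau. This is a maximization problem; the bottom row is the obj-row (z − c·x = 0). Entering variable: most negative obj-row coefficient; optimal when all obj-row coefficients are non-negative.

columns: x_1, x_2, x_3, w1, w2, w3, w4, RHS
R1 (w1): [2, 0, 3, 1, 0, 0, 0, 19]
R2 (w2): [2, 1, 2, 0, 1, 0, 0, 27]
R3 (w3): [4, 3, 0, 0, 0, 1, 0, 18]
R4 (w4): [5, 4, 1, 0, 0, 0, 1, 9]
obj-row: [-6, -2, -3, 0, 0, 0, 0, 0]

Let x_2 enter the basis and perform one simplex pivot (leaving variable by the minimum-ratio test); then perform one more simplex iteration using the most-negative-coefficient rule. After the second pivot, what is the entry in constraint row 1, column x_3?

Ratio test on column x_2 — row 1: entry 0 ≤ 0; row 2: 27/1 = 27; row 3: 18/3 = 6; row 4: 9/4 = 9/4. Minimum is 9/4 at row 4 (w4 leaves); pivot element 4.
Divide row 4 by 4; eliminate column x_2 from the other rows.
Second iteration: most negative obj-row entry is -7/2 in column x_1, so x_1 enters.
Ratio test on column x_1 — row 1: 19/2 = 19/2; row 2: (99/4)/(3/4) = 33; row 3: (45/4)/(1/4) = 45; row 4: (9/4)/(5/4) = 9/5. Minimum is 9/5 at row 4 (x_2 leaves); pivot element 5/4.
Divide row 4 by 5/4; eliminate column x_1 from the other rows.
After both pivots, the entry at constraint row 1, column x_3 is 13/5.

13/5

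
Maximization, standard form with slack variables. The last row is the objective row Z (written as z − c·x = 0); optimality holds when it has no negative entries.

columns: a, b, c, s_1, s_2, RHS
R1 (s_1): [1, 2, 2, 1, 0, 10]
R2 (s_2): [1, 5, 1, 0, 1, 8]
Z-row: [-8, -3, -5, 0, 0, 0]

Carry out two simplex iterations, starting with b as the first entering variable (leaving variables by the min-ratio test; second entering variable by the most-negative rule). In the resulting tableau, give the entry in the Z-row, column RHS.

Ratio test on column b — row 1: 10/2 = 5; row 2: 8/5 = 8/5. Minimum is 8/5 at row 2 (s_2 leaves); pivot element 5.
Divide row 2 by 5; eliminate column b from the other rows.
Second iteration: most negative Z-row entry is -37/5 in column a, so a enters.
Ratio test on column a — row 1: (34/5)/(3/5) = 34/3; row 2: (8/5)/(1/5) = 8. Minimum is 8 at row 2 (b leaves); pivot element 1/5.
Divide row 2 by 1/5; eliminate column a from the other rows.
After both pivots, the entry at the Z-row, column RHS is 64.

64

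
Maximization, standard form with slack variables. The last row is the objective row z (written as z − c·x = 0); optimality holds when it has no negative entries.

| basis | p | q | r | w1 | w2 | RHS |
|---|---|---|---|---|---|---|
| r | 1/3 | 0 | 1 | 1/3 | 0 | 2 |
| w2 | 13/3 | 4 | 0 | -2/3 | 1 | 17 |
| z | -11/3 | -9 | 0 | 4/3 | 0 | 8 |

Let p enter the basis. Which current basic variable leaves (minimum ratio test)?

Column p entries and ratios — r: 2/(1/3) = 6; w2: 17/(13/3) = 51/13.
Smallest ratio is 51/13 in the row of w2, so w2 leaves.

w2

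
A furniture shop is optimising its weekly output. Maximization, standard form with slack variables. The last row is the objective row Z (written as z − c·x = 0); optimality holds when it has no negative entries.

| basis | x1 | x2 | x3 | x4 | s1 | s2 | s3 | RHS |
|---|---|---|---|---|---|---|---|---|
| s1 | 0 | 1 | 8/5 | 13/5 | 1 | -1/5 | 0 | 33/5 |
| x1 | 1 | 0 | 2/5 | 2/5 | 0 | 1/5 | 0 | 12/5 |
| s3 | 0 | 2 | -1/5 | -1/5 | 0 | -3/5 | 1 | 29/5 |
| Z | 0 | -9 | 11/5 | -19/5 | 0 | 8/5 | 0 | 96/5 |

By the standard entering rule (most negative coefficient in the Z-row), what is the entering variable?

x2

Negative Z-row entries: x2: -9, x4: -19/5.
The most negative is -9 in column x2, so x2 enters.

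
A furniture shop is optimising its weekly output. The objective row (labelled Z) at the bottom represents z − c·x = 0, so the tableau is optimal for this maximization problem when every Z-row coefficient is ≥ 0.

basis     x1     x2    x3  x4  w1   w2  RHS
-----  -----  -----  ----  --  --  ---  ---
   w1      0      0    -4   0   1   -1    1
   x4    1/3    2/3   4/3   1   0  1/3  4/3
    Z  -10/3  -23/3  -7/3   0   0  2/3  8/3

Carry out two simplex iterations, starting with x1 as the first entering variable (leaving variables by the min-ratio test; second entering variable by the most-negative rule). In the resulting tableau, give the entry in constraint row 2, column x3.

Ratio test on column x1 — row 1: entry 0 ≤ 0; row 2: (4/3)/(1/3) = 4. Minimum is 4 at row 2 (x4 leaves); pivot element 1/3.
Divide row 2 by 1/3; eliminate column x1 from the other rows.
Second iteration: most negative Z-row entry is -1 in column x2, so x2 enters.
Ratio test on column x2 — row 1: entry 0 ≤ 0; row 2: 4/2 = 2. Minimum is 2 at row 2 (x1 leaves); pivot element 2.
Divide row 2 by 2; eliminate column x2 from the other rows.
After both pivots, the entry at constraint row 2, column x3 is 2.

2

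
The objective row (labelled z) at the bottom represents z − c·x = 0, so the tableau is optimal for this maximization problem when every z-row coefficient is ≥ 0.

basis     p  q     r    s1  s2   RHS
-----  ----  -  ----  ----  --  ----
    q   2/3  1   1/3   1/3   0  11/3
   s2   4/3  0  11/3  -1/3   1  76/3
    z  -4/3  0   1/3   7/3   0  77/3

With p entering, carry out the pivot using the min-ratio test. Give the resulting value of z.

33

Ratio test on column p — row 1: (11/3)/(2/3) = 11/2; row 2: (76/3)/(4/3) = 19. Minimum is 11/2 at row 1 (q leaves); pivot element 2/3.
Pivot on row 1; the z-row RHS becomes 77/3 − (-4/3)·(11/2) = 33.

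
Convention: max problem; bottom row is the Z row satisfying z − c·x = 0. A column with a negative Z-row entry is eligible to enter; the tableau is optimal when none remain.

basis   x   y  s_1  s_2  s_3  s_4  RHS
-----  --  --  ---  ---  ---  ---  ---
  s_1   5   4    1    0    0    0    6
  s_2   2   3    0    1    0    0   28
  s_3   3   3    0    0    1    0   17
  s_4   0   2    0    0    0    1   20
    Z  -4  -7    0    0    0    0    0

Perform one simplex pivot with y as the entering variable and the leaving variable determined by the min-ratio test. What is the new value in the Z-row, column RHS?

Ratio test on column y — row 1: 6/4 = 3/2; row 2: 28/3 = 28/3; row 3: 17/3 = 17/3; row 4: 20/2 = 10. Minimum is 3/2 at row 1 (s_1 leaves); pivot element 4.
Divide row 1 by 4; eliminate column y from the other rows.
Z-row update in column RHS: 0 − (-7)·(3/2) = 21/2.

21/2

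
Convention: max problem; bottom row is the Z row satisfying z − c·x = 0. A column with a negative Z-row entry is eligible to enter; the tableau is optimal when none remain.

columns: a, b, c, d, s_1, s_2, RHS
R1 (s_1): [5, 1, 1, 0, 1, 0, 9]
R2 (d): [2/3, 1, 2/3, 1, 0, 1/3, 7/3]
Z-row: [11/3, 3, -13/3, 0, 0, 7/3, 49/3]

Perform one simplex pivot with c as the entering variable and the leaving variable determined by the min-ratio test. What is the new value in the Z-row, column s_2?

Ratio test on column c — row 1: 9/1 = 9; row 2: (7/3)/(2/3) = 7/2. Minimum is 7/2 at row 2 (d leaves); pivot element 2/3.
Divide row 2 by 2/3; eliminate column c from the other rows.
Z-row update in column s_2: 7/3 − (-13/3)·(1/2) = 9/2.

9/2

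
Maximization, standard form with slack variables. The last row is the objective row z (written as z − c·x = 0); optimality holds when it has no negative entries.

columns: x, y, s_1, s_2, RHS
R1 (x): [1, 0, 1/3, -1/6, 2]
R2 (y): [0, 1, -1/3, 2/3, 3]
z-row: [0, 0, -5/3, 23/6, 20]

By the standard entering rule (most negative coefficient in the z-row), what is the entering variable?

Negative z-row entries: s_1: -5/3.
The most negative is -5/3 in column s_1, so s_1 enters.

s_1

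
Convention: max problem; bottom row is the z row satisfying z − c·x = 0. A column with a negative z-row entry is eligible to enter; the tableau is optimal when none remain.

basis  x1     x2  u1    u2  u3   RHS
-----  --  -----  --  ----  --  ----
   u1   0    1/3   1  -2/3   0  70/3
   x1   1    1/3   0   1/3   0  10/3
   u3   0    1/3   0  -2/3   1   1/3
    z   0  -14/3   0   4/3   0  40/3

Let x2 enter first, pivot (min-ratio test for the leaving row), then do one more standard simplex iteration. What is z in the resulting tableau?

42

Ratio test on column x2 — row 1: (70/3)/(1/3) = 70; row 2: (10/3)/(1/3) = 10; row 3: (1/3)/(1/3) = 1. Minimum is 1 at row 3 (u3 leaves); pivot element 1/3.
Pivot on row 3; the z-row RHS becomes 40/3 − (-14/3)·1 = 18.
Next entering variable (most negative z-row entry -8): u2.
Ratio test on column u2 — row 1: entry 0 ≤ 0; row 2: 3/1 = 3; row 3: entry -2 ≤ 0. Minimum is 3 at row 2 (x1 leaves); pivot element 1.
After the second pivot the z-row RHS is 18 − (-8)·3 = 42.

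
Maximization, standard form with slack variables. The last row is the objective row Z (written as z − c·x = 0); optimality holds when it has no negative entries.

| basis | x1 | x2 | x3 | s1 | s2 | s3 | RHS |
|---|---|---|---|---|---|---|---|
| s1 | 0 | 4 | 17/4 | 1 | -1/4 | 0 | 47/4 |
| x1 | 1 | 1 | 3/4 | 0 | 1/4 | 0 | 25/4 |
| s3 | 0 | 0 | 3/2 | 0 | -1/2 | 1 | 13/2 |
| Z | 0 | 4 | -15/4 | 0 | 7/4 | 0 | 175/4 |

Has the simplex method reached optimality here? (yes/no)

The Z-row has a negative entry -15/4 in column x3, so it is not optimal.

no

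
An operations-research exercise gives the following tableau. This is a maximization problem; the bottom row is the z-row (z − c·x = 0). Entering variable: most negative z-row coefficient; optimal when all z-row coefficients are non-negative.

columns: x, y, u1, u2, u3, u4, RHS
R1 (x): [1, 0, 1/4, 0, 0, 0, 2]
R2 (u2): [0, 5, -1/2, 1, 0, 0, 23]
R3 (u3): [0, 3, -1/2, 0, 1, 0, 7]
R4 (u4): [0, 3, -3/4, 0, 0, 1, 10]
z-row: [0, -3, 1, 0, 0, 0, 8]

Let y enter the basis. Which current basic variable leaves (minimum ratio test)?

Column y entries and ratios — x: 0 ≤ 0, skip; u2: 23/5 = 23/5; u3: 7/3 = 7/3; u4: 10/3 = 10/3.
Smallest ratio is 7/3 in the row of u3, so u3 leaves.

u3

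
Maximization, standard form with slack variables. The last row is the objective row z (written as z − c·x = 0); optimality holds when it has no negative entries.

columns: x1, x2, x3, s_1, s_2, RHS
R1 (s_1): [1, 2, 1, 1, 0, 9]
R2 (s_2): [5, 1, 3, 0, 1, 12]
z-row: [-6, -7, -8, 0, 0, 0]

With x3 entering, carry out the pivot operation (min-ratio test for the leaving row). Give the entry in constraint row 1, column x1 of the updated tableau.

-2/3

Ratio test on column x3 — row 1: 9/1 = 9; row 2: 12/3 = 4. Minimum is 4 at row 2 (s_2 leaves); pivot element 3.
Divide row 2 by 3; eliminate column x3 from the other rows.
Row 1 update in column x1: 1 − 1·(5/3) = -2/3.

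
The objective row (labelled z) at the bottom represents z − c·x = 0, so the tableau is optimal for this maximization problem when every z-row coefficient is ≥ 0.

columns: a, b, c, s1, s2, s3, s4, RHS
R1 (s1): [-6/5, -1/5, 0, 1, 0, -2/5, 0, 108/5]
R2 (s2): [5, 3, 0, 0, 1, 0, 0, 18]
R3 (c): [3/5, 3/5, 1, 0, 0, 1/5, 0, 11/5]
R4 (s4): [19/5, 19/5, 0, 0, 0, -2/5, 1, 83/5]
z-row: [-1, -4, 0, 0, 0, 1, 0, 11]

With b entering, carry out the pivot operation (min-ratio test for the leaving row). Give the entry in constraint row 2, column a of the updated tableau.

Ratio test on column b — row 1: entry -1/5 ≤ 0; row 2: 18/3 = 6; row 3: (11/5)/(3/5) = 11/3; row 4: (83/5)/(19/5) = 83/19. Minimum is 11/3 at row 3 (c leaves); pivot element 3/5.
Divide row 3 by 3/5; eliminate column b from the other rows.
Row 2 update in column a: 5 − 3·1 = 2.

2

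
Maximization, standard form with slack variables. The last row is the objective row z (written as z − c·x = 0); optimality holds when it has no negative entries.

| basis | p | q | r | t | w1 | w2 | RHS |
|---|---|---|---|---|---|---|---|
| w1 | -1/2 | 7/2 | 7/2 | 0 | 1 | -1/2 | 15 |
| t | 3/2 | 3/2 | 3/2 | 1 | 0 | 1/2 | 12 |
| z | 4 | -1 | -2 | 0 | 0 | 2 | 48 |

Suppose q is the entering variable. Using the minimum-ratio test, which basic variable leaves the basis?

Column q entries and ratios — w1: 15/(7/2) = 30/7; t: 12/(3/2) = 8.
Smallest ratio is 30/7 in the row of w1, so w1 leaves.

w1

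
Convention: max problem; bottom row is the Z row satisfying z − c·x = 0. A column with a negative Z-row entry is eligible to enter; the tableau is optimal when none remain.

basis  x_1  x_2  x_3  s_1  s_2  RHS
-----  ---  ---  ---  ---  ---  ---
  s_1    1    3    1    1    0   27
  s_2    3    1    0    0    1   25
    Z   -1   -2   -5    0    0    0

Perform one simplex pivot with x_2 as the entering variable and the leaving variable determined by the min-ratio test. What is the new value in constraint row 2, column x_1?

Ratio test on column x_2 — row 1: 27/3 = 9; row 2: 25/1 = 25. Minimum is 9 at row 1 (s_1 leaves); pivot element 3.
Divide row 1 by 3; eliminate column x_2 from the other rows.
Row 2 update in column x_1: 3 − 1·(1/3) = 8/3.

8/3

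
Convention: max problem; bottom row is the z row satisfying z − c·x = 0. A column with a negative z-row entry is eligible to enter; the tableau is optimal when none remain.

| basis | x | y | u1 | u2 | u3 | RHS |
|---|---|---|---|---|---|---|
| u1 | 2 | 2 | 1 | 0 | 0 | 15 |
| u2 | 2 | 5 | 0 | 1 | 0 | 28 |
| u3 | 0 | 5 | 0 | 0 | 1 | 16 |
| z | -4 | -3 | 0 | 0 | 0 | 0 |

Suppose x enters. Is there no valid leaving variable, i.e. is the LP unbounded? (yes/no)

no

Column x has positive entries in row(s) 1, 2, so the ratio test bounds it — not unbounded.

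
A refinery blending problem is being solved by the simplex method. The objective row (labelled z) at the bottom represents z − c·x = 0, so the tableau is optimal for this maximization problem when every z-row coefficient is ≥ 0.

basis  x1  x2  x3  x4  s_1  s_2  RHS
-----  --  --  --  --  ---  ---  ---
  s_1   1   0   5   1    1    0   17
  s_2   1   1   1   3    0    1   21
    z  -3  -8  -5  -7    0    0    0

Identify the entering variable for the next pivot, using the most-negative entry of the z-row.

x2

Negative z-row entries: x1: -3, x2: -8, x3: -5, x4: -7.
The most negative is -8 in column x2, so x2 enters.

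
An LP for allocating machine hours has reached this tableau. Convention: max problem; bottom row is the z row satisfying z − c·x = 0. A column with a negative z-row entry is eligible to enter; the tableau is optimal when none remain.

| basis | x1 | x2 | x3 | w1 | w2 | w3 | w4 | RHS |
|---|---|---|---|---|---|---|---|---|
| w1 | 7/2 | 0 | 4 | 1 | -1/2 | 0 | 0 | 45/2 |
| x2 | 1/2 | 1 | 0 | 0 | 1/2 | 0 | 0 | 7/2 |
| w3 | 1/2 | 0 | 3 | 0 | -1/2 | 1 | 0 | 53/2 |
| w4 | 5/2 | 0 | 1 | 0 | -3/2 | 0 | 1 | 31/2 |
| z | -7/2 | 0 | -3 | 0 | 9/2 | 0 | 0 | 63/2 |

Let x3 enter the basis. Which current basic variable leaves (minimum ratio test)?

w1

Column x3 entries and ratios — w1: (45/2)/4 = 45/8; x2: 0 ≤ 0, skip; w3: (53/2)/3 = 53/6; w4: (31/2)/1 = 31/2.
Smallest ratio is 45/8 in the row of w1, so w1 leaves.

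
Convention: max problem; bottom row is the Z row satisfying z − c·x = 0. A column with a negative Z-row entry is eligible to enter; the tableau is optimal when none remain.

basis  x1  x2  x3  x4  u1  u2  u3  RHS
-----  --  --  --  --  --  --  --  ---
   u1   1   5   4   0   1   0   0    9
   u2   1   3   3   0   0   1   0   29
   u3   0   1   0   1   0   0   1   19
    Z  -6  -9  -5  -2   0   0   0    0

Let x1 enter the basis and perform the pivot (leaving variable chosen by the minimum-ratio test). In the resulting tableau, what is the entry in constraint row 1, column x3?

4

Ratio test on column x1 — row 1: 9/1 = 9; row 2: 29/1 = 29; row 3: entry 0 ≤ 0. Minimum is 9 at row 1 (u1 leaves); pivot element 1.
Divide row 1 by 1; eliminate column x1 from the other rows.
In the new row 1, the x3 entry is the old entry divided by the pivot: 4/1 = 4.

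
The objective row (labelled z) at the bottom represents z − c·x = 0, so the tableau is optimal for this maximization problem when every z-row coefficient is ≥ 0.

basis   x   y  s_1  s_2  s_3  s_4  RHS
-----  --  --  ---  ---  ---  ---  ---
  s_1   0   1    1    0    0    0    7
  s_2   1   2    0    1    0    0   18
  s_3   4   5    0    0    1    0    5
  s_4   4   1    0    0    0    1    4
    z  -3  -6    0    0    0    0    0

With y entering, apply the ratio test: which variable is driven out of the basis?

Column y entries and ratios — s_1: 7/1 = 7; s_2: 18/2 = 9; s_3: 5/5 = 1; s_4: 4/1 = 4.
Smallest ratio is 1 in the row of s_3, so s_3 leaves.

s_3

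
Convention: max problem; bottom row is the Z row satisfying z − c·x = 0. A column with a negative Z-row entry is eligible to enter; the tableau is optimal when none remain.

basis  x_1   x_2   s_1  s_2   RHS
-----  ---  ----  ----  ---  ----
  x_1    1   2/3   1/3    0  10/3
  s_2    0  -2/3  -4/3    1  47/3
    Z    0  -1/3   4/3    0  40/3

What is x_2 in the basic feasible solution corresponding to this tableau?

x_2 is not in the basis, so in the current basic feasible solution x_2 = 0.

0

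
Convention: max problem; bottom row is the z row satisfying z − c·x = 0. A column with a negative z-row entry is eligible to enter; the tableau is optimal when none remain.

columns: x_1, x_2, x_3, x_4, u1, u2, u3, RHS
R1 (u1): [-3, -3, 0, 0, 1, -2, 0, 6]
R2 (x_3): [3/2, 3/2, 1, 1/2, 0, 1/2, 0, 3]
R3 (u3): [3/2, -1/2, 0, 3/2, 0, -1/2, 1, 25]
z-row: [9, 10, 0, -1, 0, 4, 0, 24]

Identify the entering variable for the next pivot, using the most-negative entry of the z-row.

x_4

Negative z-row entries: x_4: -1.
The most negative is -1 in column x_4, so x_4 enters.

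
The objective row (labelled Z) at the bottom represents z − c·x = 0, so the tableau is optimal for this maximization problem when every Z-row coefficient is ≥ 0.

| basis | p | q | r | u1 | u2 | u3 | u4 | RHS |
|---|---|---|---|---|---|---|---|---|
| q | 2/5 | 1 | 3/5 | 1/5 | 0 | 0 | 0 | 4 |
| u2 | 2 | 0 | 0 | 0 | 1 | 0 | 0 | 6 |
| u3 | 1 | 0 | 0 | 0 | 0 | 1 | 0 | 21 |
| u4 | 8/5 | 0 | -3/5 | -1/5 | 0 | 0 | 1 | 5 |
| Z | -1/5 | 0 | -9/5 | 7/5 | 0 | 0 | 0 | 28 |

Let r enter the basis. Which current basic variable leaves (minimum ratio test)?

Column r entries and ratios — q: 4/(3/5) = 20/3; u2: 0 ≤ 0, skip; u3: 0 ≤ 0, skip; u4: -3/5 ≤ 0, skip.
Smallest ratio is 20/3 in the row of q, so q leaves.

q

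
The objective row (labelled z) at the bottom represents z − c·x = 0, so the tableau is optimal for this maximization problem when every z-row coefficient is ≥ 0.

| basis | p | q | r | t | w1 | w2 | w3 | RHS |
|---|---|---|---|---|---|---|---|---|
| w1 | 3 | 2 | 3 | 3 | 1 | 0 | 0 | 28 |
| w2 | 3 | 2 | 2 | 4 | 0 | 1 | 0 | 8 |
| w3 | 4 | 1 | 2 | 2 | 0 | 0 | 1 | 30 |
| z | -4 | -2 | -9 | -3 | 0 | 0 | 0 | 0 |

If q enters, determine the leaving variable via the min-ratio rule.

w2

Column q entries and ratios — w1: 28/2 = 14; w2: 8/2 = 4; w3: 30/1 = 30.
Smallest ratio is 4 in the row of w2, so w2 leaves.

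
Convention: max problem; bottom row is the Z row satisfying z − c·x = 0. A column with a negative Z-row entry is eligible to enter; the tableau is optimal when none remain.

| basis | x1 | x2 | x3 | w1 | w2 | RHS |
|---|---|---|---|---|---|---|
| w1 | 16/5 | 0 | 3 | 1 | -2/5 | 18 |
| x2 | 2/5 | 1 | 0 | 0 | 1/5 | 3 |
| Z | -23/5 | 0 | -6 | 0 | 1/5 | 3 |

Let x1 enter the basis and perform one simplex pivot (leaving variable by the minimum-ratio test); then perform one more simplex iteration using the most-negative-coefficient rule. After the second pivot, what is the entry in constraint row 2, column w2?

Ratio test on column x1 — row 1: 18/(16/5) = 45/8; row 2: 3/(2/5) = 15/2. Minimum is 45/8 at row 1 (w1 leaves); pivot element 16/5.
Divide row 1 by 16/5; eliminate column x1 from the other rows.
Second iteration: most negative Z-row entry is -27/16 in column x3, so x3 enters.
Ratio test on column x3 — row 1: (45/8)/(15/16) = 6; row 2: entry -3/8 ≤ 0. Minimum is 6 at row 1 (x1 leaves); pivot element 15/16.
Divide row 1 by 15/16; eliminate column x3 from the other rows.
After both pivots, the entry at constraint row 2, column w2 is 1/5.

1/5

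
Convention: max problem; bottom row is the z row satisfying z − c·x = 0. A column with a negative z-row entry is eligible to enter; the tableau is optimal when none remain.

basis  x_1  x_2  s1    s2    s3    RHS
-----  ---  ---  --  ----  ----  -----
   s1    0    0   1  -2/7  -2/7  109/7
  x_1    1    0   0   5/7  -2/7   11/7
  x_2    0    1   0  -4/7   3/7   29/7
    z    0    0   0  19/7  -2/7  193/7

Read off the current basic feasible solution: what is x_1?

11/7

x_1 is basic (row 2); its value is the RHS of that row, 11/7.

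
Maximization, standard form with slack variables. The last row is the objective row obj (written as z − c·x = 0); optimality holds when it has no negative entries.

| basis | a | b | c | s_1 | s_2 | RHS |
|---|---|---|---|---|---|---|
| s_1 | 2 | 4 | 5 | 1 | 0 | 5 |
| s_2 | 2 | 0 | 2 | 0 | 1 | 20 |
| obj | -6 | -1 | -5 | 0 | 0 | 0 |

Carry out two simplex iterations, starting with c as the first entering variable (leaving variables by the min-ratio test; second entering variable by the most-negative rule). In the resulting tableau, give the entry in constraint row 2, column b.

Ratio test on column c — row 1: 5/5 = 1; row 2: 20/2 = 10. Minimum is 1 at row 1 (s_1 leaves); pivot element 5.
Divide row 1 by 5; eliminate column c from the other rows.
Second iteration: most negative obj-row entry is -4 in column a, so a enters.
Ratio test on column a — row 1: 1/(2/5) = 5/2; row 2: 18/(6/5) = 15. Minimum is 5/2 at row 1 (c leaves); pivot element 2/5.
Divide row 1 by 2/5; eliminate column a from the other rows.
After both pivots, the entry at constraint row 2, column b is -4.

-4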